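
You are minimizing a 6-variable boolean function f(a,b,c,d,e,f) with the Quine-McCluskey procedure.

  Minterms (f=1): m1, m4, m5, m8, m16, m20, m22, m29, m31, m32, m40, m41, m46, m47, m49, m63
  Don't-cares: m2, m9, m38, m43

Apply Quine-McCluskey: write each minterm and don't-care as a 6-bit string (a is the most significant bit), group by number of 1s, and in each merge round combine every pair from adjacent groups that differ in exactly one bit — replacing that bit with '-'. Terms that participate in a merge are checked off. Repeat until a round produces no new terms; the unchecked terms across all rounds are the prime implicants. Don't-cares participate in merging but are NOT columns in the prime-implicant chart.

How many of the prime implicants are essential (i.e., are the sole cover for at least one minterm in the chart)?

6

size-2^0 implicants → 000001(✓)  000010  000100(✓)  000101(✓)  001000(✓)  001001(✓)  010000(✓)  010100(✓)  010110(✓)  011101(✓)  011111(✓)  100000(✓)  100110(✓)  101000(✓)  101001(✓)  101011(✓)  101110(✓)  101111(✓)  110001  111111(✓)
size-2^1 implicants → -01000(✓)  -01001(✓)  -11111  0-0100  00-001  000-01  00010-  00100-(✓)  010-00  0101-0  0111-1  1-1111  10-000  10-110  101-11  1010-1  10100-(✓)  10111-
size-2^2 implicants → -0100-
Unchecked terms (primes): -0100-, -11111, 0-0100, 00-001, 000-01, 000010, 00010-, 010-00, 0101-0, 0111-1, 1-1111, 10-000, 10-110, 101-11, 1010-1, 10111-, 110001
Minterm coverage:
  m1 ⊆ 00-001,000-01
  m4 ⊆ 0-0100,00010-
  m5 ⊆ 000-01,00010-
  m8 ⊆ -0100- [E]
  m16 ⊆ 010-00 [E]
  m20 ⊆ 0-0100,010-00,0101-0
  m22 ⊆ 0101-0 [E]
  m29 ⊆ 0111-1 [E]
  m31 ⊆ -11111,0111-1
  m32 ⊆ 10-000 [E]
  m40 ⊆ -0100-,10-000
  m41 ⊆ -0100-,1010-1
  m46 ⊆ 10-110,10111-
  m47 ⊆ 1-1111,101-11,10111-
  m49 ⊆ 110001 [E]
  m63 ⊆ -11111,1-1111
E = {-0100-, 010-00, 0101-0, 0111-1, 10-000, 110001}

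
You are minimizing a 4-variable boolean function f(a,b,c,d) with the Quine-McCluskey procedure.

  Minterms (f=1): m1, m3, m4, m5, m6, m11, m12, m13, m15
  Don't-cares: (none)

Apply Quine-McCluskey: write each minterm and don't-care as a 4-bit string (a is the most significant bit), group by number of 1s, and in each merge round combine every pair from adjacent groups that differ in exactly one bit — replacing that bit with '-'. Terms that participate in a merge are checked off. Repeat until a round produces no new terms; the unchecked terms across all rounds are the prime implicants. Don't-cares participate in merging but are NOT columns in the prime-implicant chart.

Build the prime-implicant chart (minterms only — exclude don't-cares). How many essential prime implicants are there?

size-2^0 implicants → 0001(✓)  0011(✓)  0100(✓)  0101(✓)  0110(✓)  1011(✓)  1100(✓)  1101(✓)  1111(✓)
size-2^1 implicants → -011  -100(✓)  -101(✓)  0-01  00-1  01-0  010-(✓)  1-11  11-1  110-(✓)
size-2^2 implicants → -10-
Unchecked terms (primes): -011, -10-, 0-01, 00-1, 01-0, 1-11, 11-1
Minterm coverage:
  m1 ⊆ 0-01,00-1
  m3 ⊆ -011,00-1
  m4 ⊆ -10-,01-0
  m5 ⊆ -10-,0-01
  m6 ⊆ 01-0 [E]
  m11 ⊆ -011,1-11
  m12 ⊆ -10- [E]
  m13 ⊆ -10-,11-1
  m15 ⊆ 1-11,11-1
E = {-10-, 01-0}

2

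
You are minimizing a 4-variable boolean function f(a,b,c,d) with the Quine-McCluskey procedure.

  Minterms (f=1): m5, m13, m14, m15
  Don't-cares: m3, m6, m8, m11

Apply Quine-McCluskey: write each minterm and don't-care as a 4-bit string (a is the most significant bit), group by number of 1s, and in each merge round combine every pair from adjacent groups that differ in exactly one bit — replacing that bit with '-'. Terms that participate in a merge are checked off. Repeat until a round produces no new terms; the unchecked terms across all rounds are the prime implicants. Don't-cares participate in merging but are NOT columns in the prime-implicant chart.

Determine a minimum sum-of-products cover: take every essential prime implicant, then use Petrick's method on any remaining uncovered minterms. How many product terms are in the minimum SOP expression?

2

size-2^0 implicants → 0011(✓)  0101(✓)  0110(✓)  1000  1011(✓)  1101(✓)  1110(✓)  1111(✓)
size-2^1 implicants → -011  -101  -110  1-11  11-1  111-
Unchecked terms (primes): -011, -101, -110, 1-11, 1000, 11-1, 111-
Minterm coverage:
  m5 ⊆ -101 [E]
  m13 ⊆ -101,11-1
  m14 ⊆ -110,111-
  m15 ⊆ 1-11,11-1,111-
E = {-101}
Petrick residual → 111-
Cover = bc'd + abc  |cover|=2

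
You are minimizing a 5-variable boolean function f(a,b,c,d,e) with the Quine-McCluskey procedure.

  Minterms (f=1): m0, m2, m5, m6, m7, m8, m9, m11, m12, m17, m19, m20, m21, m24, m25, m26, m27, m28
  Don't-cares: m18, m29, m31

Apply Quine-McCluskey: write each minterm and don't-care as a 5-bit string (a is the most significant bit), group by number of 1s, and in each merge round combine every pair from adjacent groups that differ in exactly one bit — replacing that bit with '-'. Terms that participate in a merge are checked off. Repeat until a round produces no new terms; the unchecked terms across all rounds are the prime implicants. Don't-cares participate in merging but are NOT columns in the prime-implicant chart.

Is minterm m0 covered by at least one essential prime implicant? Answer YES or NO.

Round 0: 00000✓ 00010✓ 00101✓ 00110✓ 00111✓ 01000✓ 01001✓ 01011✓ 01100✓ 10001✓ 10010✓ 10011✓ 10100✓ 10101✓ 11000✓ 11001✓ 11010✓ 11011✓ 11100✓ 11101✓ 11111✓
Round 1: -0010 -0101 -1000✓ -1001✓ -1011✓ -1100✓ 0-000 00-10 000-0 001-1 0011- 01-00✓ 010-1✓ 0100-✓ 1-001✓ 1-010✓ 1-011✓ 1-100✓ 1-101✓ 10-01✓ 100-1✓ 1001-✓ 1010-✓ 11-00✓ 11-01✓ 11-11✓ 110-0✓ 110-1✓ 1100-✓ 1101-✓ 111-1✓ 1110-✓
Round 2: -1-00 -10-1 -100- 1--01 1-0-1 1-01- 1-10- 11--1 11-0- 110--
PIs = {-0010, -0101, -1-00, -10-1, -100-, 0-000, 00-10, 000-0, 001-1, 0011-, 1--01, 1-0-1, 1-01-, 1-10-, 11--1, 11-0-, 110--}
Coverage chart:
  m0: 0-000,000-0
  m2: -0010,00-10,000-0
  m5: -0101,001-1
  m6: 00-10,0011-
  m7: 001-1,0011-
  m8: -1-00,-100-,0-000
  m9: -10-1,-100-
  m11: -10-1 ←essential
  m12: -1-00 ←essential
  m17: 1--01,1-0-1
  m19: 1-0-1,1-01-
  m20: 1-10- ←essential
  m21: -0101,1--01,1-10-
  m24: -1-00,-100-,11-0-,110--
  m25: -10-1,-100-,1--01,1-0-1,11--1,11-0-,110--
  m26: 1-01-,110--
  m27: -10-1,1-0-1,1-01-,11--1,110--
  m28: -1-00,1-10-,11-0-
Essential: -1-00, -10-1, 1-10-

NO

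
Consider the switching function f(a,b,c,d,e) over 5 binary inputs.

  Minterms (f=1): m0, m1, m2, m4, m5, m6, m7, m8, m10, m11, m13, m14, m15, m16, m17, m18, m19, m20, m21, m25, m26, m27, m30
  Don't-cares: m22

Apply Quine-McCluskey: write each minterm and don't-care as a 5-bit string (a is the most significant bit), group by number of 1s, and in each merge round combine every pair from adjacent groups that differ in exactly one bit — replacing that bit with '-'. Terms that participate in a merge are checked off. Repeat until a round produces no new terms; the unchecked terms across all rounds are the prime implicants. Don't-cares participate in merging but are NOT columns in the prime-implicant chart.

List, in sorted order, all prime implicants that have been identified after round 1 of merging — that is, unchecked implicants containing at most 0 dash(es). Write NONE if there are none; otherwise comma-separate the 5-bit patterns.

[col 0] 00000*, 00001*, 00010*, 00100*, 00101*, 00110*, 00111*, 01000*, 01010*, 01011*, 01101*, 01110*, 01111*, 10000*, 10001*, 10010*, 10011*, 10100*, 10101*, 10110*, 11001*, 11010*, 11011*, 11110*
[col 1] -0000*, -0001*, -0010*, -0100*, -0101*, -0110*, -1010*, -1011*, -1110*, 0-000*, 0-010*, 0-101*, 0-110*, 0-111*, 00-00*, 00-01*, 00-10*, 000-0*, 0000-*, 001-0*, 001-1*, 0010-*, 0011-*, 01-10*, 01-11*, 010-0*, 0101-*, 011-1*, 0111-*, 1-001*, 1-010*, 1-011*, 1-110*, 10-00*, 10-01*, 10-10*, 100-0*, 100-1*, 1000-*, 1001-*, 101-0*, 1010-*, 11-10*, 110-1*, 1101-*
[col 2] --010*, --110*, -0-00*, -0-01*, -0-10*, -00-0*, -000-*, -01-0*, -010-*, -1-10*, -101-, 0--10*, 0-0-0, 0-1-1, 0-11-, 00--0*, 00-0-*, 001--, 01-1-, 1--10*, 1-0-1, 1-01-, 10--0*, 10-0-*, 100--
[col 3] ---10, -0--0, -0-0-
Prime implicants: ---10, -0--0, -0-0-, -101-, 0-0-0, 0-1-1, 0-11-, 001--, 01-1-, 1-0-1, 1-01-, 100--

NONE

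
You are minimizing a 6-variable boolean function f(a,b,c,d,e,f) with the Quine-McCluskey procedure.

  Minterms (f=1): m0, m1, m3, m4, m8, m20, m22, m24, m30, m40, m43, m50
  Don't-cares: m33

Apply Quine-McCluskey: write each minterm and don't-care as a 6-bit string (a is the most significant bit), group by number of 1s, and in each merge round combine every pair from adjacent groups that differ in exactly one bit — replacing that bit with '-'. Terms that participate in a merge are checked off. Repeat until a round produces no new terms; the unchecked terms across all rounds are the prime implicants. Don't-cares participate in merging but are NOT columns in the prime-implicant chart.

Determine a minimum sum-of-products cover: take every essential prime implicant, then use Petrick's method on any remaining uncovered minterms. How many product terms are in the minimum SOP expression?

8

Round 0: 000000✓ 000001✓ 000011✓ 000100✓ 001000✓ 010100✓ 010110✓ 011000✓ 011110✓ 100001✓ 101000✓ 101011 110010
Round 1: -00001 -01000 0-0100 0-1000 00-000 000-00 0000-1 00000- 01-110 0101-0
PIs = {-00001, -01000, 0-0100, 0-1000, 00-000, 000-00, 0000-1, 00000-, 01-110, 0101-0, 101011, 110010}
Coverage chart:
  m0: 00-000,000-00,00000-
  m1: -00001,0000-1,00000-
  m3: 0000-1 ←essential
  m4: 0-0100,000-00
  m8: -01000,0-1000,00-000
  m20: 0-0100,0101-0
  m22: 01-110,0101-0
  m24: 0-1000 ←essential
  m30: 01-110 ←essential
  m40: -01000 ←essential
  m43: 101011 ←essential
  m50: 110010 ←essential
Essential: -01000, 0-1000, 0000-1, 01-110, 101011, 110010
Petrick residual → 0-0100, 00-000
Min cover (8 terms): b'cd'e'f' + a'c'de'f' + a'cd'e'f' + a'b'd'e'f' + a'b'c'd'f + a'bdef' + ab'cd'ef + abc'd'ef'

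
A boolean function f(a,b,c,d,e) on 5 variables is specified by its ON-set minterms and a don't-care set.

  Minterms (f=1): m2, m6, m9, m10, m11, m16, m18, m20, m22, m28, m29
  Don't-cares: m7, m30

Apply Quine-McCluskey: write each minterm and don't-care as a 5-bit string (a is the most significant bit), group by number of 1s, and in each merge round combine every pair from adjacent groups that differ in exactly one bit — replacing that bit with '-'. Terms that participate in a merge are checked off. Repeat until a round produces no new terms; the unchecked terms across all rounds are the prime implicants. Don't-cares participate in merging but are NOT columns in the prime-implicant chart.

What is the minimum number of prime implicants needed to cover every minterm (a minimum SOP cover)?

Round 0: 00010✓ 00110✓ 00111✓ 01001✓ 01010✓ 01011✓ 10000✓ 10010✓ 10100✓ 10110✓ 11100✓ 11101✓ 11110✓
Round 1: -0010✓ -0110✓ 0-010 00-10✓ 0011- 010-1 0101- 1-100✓ 1-110✓ 10-00✓ 10-10✓ 100-0✓ 101-0✓ 111-0✓ 1110-
Round 2: -0-10 1-1-0 10--0
PIs = {-0-10, 0-010, 0011-, 010-1, 0101-, 1-1-0, 10--0, 1110-}
Coverage chart:
  m2: -0-10,0-010
  m6: -0-10,0011-
  m9: 010-1 ←essential
  m10: 0-010,0101-
  m11: 010-1,0101-
  m16: 10--0 ←essential
  m18: -0-10,10--0
  m20: 1-1-0,10--0
  m22: -0-10,1-1-0,10--0
  m28: 1-1-0,1110-
  m29: 1110- ←essential
Essential: 010-1, 10--0, 1110-
Petrick residual → -0-10, 0-010
Min cover (5 terms): b'de' + a'c'de' + a'bc'e + ab'e' + abcd'

5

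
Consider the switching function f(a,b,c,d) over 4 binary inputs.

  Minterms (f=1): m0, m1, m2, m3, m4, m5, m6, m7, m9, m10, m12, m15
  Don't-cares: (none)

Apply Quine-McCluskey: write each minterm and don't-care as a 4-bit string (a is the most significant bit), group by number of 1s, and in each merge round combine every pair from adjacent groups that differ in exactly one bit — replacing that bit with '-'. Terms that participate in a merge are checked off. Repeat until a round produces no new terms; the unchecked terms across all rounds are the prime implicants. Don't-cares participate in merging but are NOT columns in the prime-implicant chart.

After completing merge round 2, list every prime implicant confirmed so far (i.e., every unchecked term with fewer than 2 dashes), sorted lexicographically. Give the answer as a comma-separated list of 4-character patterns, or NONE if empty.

-001, -010, -100, -111

[col 0] 0000*, 0001*, 0010*, 0011*, 0100*, 0101*, 0110*, 0111*, 1001*, 1010*, 1100*, 1111*
[col 1] -001, -010, -100, -111, 0-00*, 0-01*, 0-10*, 0-11*, 00-0*, 00-1*, 000-*, 001-*, 01-0*, 01-1*, 010-*, 011-*
[col 2] 0--0*, 0--1*, 0-0-*, 0-1-*, 00--*, 01--*
[col 3] 0---
Prime implicants: -001, -010, -100, -111, 0---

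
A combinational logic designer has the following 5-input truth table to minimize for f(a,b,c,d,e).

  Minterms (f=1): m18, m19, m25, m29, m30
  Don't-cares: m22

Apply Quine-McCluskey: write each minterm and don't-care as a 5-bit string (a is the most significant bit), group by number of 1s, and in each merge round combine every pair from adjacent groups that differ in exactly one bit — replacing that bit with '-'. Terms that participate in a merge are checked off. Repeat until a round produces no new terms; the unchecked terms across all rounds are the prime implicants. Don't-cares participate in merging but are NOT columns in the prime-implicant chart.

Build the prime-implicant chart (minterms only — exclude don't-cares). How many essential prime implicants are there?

3

[col 0] 10010*, 10011*, 10110*, 11001*, 11101*, 11110*
[col 1] 1-110, 10-10, 1001-, 11-01
Prime implicants: 1-110, 10-10, 1001-, 11-01
PI chart (minterm → PIs covering it):
  18 | 10-10,1001-
  19 | 1001-  (sole → essential)
  25 | 11-01  (sole → essential)
  29 | 11-01  (sole → essential)
  30 | 1-110  (sole → essential)
Essential prime implicants: 1-110, 1001-, 11-01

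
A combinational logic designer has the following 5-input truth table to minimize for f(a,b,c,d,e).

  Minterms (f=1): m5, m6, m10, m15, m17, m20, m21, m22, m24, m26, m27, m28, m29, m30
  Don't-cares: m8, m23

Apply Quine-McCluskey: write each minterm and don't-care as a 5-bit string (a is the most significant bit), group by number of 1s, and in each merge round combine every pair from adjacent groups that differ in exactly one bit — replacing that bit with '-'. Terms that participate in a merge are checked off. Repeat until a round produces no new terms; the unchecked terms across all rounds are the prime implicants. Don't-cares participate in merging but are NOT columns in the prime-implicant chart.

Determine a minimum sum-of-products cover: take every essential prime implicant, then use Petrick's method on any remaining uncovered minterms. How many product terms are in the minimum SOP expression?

8

Round 0: 00101✓ 00110✓ 01000✓ 01010✓ 01111 10001✓ 10100✓ 10101✓ 10110✓ 10111✓ 11000✓ 11010✓ 11011✓ 11100✓ 11101✓ 11110✓
Round 1: -0101 -0110 -1000✓ -1010✓ 010-0✓ 1-100✓ 1-101✓ 1-110✓ 10-01 101-0✓ 101-1✓ 1010-✓ 1011-✓ 11-00✓ 11-10✓ 110-0✓ 1101- 111-0✓ 1110-✓
Round 2: -10-0 1-1-0 1-10- 101-- 11--0
PIs = {-0101, -0110, -10-0, 01111, 1-1-0, 1-10-, 10-01, 101--, 11--0, 1101-}
Coverage chart:
  m5: -0101 ←essential
  m6: -0110 ←essential
  m10: -10-0 ←essential
  m15: 01111 ←essential
  m17: 10-01 ←essential
  m20: 1-1-0,1-10-,101--
  m21: -0101,1-10-,10-01,101--
  m22: -0110,1-1-0,101--
  m24: -10-0,11--0
  m26: -10-0,11--0,1101-
  m27: 1101- ←essential
  m28: 1-1-0,1-10-,11--0
  m29: 1-10- ←essential
  m30: 1-1-0,11--0
Essential: -0101, -0110, -10-0, 01111, 1-10-, 10-01, 1101-
Petrick residual → 1-1-0
Min cover (8 terms): b'cd'e + b'cde' + bc'e' + a'bcde + ace' + acd' + ab'd'e + abc'd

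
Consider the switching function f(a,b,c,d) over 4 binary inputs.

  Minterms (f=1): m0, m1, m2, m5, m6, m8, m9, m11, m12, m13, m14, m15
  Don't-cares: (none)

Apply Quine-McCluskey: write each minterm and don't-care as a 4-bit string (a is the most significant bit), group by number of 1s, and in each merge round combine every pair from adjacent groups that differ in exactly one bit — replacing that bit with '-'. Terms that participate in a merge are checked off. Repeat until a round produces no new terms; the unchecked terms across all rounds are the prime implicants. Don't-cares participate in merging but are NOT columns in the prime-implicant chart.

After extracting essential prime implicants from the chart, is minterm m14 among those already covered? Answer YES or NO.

NO

[col 0] 0000*, 0001*, 0010*, 0101*, 0110*, 1000*, 1001*, 1011*, 1100*, 1101*, 1110*, 1111*
[col 1] -000*, -001*, -101*, -110, 0-01*, 0-10, 00-0, 000-*, 1-00*, 1-01*, 1-11*, 10-1*, 100-*, 11-0*, 11-1*, 110-*, 111-*
[col 2] --01, -00-, 1--1, 1-0-, 11--
Prime implicants: --01, -00-, -110, 0-10, 00-0, 1--1, 1-0-, 11--
PI chart (minterm → PIs covering it):
  0 | -00-,00-0
  1 | --01,-00-
  2 | 0-10,00-0
  5 | --01  (sole → essential)
  6 | -110,0-10
  8 | -00-,1-0-
  9 | --01,-00-,1--1,1-0-
  11 | 1--1  (sole → essential)
  12 | 1-0-,11--
  13 | --01,1--1,1-0-,11--
  14 | -110,11--
  15 | 1--1,11--
Essential prime implicants: --01, 1--1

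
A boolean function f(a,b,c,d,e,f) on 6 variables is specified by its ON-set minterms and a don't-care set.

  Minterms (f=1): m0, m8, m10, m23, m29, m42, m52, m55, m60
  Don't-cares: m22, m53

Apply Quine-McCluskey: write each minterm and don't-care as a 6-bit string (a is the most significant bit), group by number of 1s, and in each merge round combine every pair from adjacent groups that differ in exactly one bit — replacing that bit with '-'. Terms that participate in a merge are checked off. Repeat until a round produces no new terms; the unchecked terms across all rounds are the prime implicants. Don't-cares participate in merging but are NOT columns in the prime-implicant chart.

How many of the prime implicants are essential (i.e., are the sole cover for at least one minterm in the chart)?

Round 0: 000000✓ 001000✓ 001010✓ 010110✓ 010111✓ 011101 101010✓ 110100✓ 110101✓ 110111✓ 111100✓
Round 1: -01010 -10111 00-000 0010-0 01011- 11-100 1101-1 11010-
PIs = {-01010, -10111, 00-000, 0010-0, 01011-, 011101, 11-100, 1101-1, 11010-}
Coverage chart:
  m0: 00-000 ←essential
  m8: 00-000,0010-0
  m10: -01010,0010-0
  m23: -10111,01011-
  m29: 011101 ←essential
  m42: -01010 ←essential
  m52: 11-100,11010-
  m55: -10111,1101-1
  m60: 11-100 ←essential
Essential: -01010, 00-000, 011101, 11-100

4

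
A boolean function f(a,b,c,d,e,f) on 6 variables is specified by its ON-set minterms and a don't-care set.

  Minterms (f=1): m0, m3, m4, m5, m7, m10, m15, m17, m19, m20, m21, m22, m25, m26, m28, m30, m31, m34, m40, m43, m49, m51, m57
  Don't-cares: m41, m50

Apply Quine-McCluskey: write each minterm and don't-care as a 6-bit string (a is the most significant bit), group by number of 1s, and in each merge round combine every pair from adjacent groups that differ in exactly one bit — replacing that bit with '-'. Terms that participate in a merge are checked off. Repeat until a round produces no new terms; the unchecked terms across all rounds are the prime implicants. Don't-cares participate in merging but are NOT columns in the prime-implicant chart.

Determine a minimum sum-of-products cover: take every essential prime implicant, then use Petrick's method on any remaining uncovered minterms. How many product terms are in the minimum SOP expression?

11

Round 0: 000000✓ 000011✓ 000100✓ 000101✓ 000111✓ 001010✓ 001111✓ 010001✓ 010011✓ 010100✓ 010101✓ 010110✓ 011001✓ 011010✓ 011100✓ 011110✓ 011111✓ 100010✓ 101000✓ 101001✓ 101011✓ 110001✓ 110010✓ 110011✓ 111001✓
Round 1: -10001✓ -10011✓ -11001✓ 0-0011 0-0100✓ 0-0101✓ 0-1010 0-1111 00-111 000-00 000-11 0001-1 00010-✓ 01-001✓ 01-100✓ 01-110✓ 010-01 0100-1✓ 0101-0✓ 01010-✓ 011-10 0111-0✓ 01111- 1-0010 1-1001 1010-1 10100- 11-001✓ 1100-1✓ 11001-
Round 2: -1-001 -100-1 0-010- 01-1-0
PIs = {-1-001, -100-1, 0-0011, 0-010-, 0-1010, 0-1111, 00-111, 000-00, 000-11, 0001-1, 01-1-0, 010-01, 011-10, 01111-, 1-0010, 1-1001, 1010-1, 10100-, 11001-}
Coverage chart:
  m0: 000-00 ←essential
  m3: 0-0011,000-11
  m4: 0-010-,000-00
  m5: 0-010-,0001-1
  m7: 00-111,000-11,0001-1
  m10: 0-1010 ←essential
  m15: 0-1111,00-111
  m17: -1-001,-100-1,010-01
  m19: -100-1,0-0011
  m20: 0-010-,01-1-0
  m21: 0-010-,010-01
  m22: 01-1-0 ←essential
  m25: -1-001 ←essential
  m26: 0-1010,011-10
  m28: 01-1-0 ←essential
  m30: 01-1-0,011-10,01111-
  m31: 0-1111,01111-
  m34: 1-0010 ←essential
  m40: 10100- ←essential
  m43: 1010-1 ←essential
  m49: -1-001,-100-1
  m51: -100-1,11001-
  m57: -1-001,1-1001
Essential: -1-001, 0-1010, 000-00, 01-1-0, 1-0010, 1010-1, 10100-
Petrick residual → -100-1, 0-010-, 0-1111, 000-11
Min cover (11 terms): bd'e'f + bc'd'f + a'c'de' + a'cd'ef' + a'cdef + a'b'c'e'f' + a'b'c'ef + a'bdf' + ac'd'ef' + ab'cd'f + ab'cd'e'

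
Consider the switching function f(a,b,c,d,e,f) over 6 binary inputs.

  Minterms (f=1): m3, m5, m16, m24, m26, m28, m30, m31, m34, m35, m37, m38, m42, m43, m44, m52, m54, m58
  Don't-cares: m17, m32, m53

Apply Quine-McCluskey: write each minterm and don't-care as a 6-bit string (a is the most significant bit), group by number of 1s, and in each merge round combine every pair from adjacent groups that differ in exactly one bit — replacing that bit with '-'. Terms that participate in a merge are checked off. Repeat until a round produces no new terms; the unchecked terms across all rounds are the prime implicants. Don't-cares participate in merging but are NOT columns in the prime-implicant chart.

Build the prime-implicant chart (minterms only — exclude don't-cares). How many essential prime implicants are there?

6

size-2^0 implicants → 000011(✓)  000101(✓)  010000(✓)  010001(✓)  011000(✓)  011010(✓)  011100(✓)  011110(✓)  011111(✓)  100000(✓)  100010(✓)  100011(✓)  100101(✓)  100110(✓)  101010(✓)  101011(✓)  101100  110100(✓)  110101(✓)  110110(✓)  111010(✓)
size-2^1 implicants → -00011  -00101  -11010  01-000  01000-  011-00(✓)  011-10(✓)  0110-0(✓)  0111-0(✓)  01111-  1-0101  1-0110  1-1010  10-010(✓)  10-011(✓)  100-10  1000-0  10001-(✓)  10101-(✓)  1101-0  11010-
size-2^2 implicants → 011--0  10-01-
Unchecked terms (primes): -00011, -00101, -11010, 01-000, 01000-, 011--0, 01111-, 1-0101, 1-0110, 1-1010, 10-01-, 100-10, 1000-0, 101100, 1101-0, 11010-
Minterm coverage:
  m3 ⊆ -00011 [E]
  m5 ⊆ -00101 [E]
  m16 ⊆ 01-000,01000-
  m24 ⊆ 01-000,011--0
  m26 ⊆ -11010,011--0
  m28 ⊆ 011--0 [E]
  m30 ⊆ 011--0,01111-
  m31 ⊆ 01111- [E]
  m34 ⊆ 10-01-,100-10,1000-0
  m35 ⊆ -00011,10-01-
  m37 ⊆ -00101,1-0101
  m38 ⊆ 1-0110,100-10
  m42 ⊆ 1-1010,10-01-
  m43 ⊆ 10-01- [E]
  m44 ⊆ 101100 [E]
  m52 ⊆ 1101-0,11010-
  m54 ⊆ 1-0110,1101-0
  m58 ⊆ -11010,1-1010
E = {-00011, -00101, 011--0, 01111-, 10-01-, 101100}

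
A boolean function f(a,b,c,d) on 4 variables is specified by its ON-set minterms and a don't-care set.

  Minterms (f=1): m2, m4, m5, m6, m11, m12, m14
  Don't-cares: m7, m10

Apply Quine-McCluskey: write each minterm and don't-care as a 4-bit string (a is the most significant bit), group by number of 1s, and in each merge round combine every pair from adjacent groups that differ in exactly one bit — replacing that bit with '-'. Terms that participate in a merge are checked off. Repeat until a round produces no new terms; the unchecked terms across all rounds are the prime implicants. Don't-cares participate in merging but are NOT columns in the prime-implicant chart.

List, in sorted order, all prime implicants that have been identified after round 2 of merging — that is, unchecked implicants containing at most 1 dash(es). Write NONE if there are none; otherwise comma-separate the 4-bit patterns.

101-

Round 0: 0010✓ 0100✓ 0101✓ 0110✓ 0111✓ 1010✓ 1011✓ 1100✓ 1110✓
Round 1: -010✓ -100✓ -110✓ 0-10✓ 01-0✓ 01-1✓ 010-✓ 011-✓ 1-10✓ 101- 11-0✓
Round 2: --10 -1-0 01--
PIs = {--10, -1-0, 01--, 101-}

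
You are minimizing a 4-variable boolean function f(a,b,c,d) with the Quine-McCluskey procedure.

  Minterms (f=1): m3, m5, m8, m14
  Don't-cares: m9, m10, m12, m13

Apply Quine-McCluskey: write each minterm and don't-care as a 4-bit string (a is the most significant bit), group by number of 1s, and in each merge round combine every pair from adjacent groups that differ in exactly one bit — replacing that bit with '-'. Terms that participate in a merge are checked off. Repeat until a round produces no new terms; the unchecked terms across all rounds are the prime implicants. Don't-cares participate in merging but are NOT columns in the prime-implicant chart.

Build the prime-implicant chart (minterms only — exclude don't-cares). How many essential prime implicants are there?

3

Round 0: 0011 0101✓ 1000✓ 1001✓ 1010✓ 1100✓ 1101✓ 1110✓
Round 1: -101 1-00✓ 1-01✓ 1-10✓ 10-0✓ 100-✓ 11-0✓ 110-✓
Round 2: 1--0 1-0-
PIs = {-101, 0011, 1--0, 1-0-}
Coverage chart:
  m3: 0011 ←essential
  m5: -101 ←essential
  m8: 1--0,1-0-
  m14: 1--0 ←essential
Essential: -101, 0011, 1--0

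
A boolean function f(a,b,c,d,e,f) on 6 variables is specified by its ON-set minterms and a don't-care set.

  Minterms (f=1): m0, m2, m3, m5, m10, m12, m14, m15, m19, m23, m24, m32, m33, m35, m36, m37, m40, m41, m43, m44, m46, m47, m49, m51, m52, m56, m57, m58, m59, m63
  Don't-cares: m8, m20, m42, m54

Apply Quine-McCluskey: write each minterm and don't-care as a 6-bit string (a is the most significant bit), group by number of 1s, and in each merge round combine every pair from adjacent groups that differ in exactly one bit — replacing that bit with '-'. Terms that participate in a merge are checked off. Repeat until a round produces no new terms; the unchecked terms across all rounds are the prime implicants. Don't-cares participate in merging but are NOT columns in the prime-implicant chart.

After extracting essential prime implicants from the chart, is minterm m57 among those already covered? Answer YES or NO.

size-2^0 implicants → 000000(✓)  000010(✓)  000011(✓)  000101(✓)  001000(✓)  001010(✓)  001100(✓)  001110(✓)  001111(✓)  010011(✓)  010100(✓)  010111(✓)  011000(✓)  100000(✓)  100001(✓)  100011(✓)  100100(✓)  100101(✓)  101000(✓)  101001(✓)  101010(✓)  101011(✓)  101100(✓)  101110(✓)  101111(✓)  110001(✓)  110011(✓)  110100(✓)  110110(✓)  111000(✓)  111001(✓)  111010(✓)  111011(✓)  111111(✓)
size-2^1 implicants → -00000(✓)  -00011(✓)  -00101  -01000(✓)  -01010(✓)  -01100(✓)  -01110(✓)  -01111(✓)  -10011(✓)  -10100  -11000(✓)  0-0011(✓)  0-1000(✓)  00-000(✓)  00-010(✓)  0000-0(✓)  00001-  001-00(✓)  001-10(✓)  0010-0(✓)  0011-0(✓)  00111-(✓)  010-11  1-0001(✓)  1-0011(✓)  1-0100  1-1000(✓)  1-1001(✓)  1-1010(✓)  1-1011(✓)  1-1111(✓)  10-000(✓)  10-001(✓)  10-011(✓)  10-100(✓)  100-00(✓)  100-01(✓)  1000-1(✓)  10000-(✓)  10010-(✓)  101-00(✓)  101-10(✓)  101-11(✓)  1010-0(✓)  1010-1(✓)  10100-(✓)  10101-(✓)  1011-0(✓)  10111-(✓)  11-001(✓)  11-011(✓)  1100-1(✓)  1101-0  111-11(✓)  1110-0(✓)  1110-1(✓)  11100-(✓)  11101-(✓)
size-2^2 implicants → --0011  --1000  -0-000  -01-00(✓)  -01-10(✓)  -010-0(✓)  -011-0(✓)  -0111-  00-0-0  001--0(✓)  1--001(✓)  1--011(✓)  1-00-1(✓)  1-1-11  1-10-0(✓)  1-10-1(✓)  1-100-(✓)  1-101-(✓)  10--00  10-0-1(✓)  10-00-  100-0-  101--0(✓)  101-1-  1010--(✓)  11-0-1(✓)  1110--(✓)
size-2^3 implicants → -01--0  1--0-1  1-10--
Unchecked terms (primes): --0011, --1000, -0-000, -00101, -01--0, -0111-, -10100, 00-0-0, 00001-, 010-11, 1--0-1, 1-0100, 1-1-11, 1-10--, 10--00, 10-00-, 100-0-, 101-1-, 1101-0
Minterm coverage:
  m0 ⊆ -0-000,00-0-0
  m2 ⊆ 00-0-0,00001-
  m3 ⊆ --0011,00001-
  m5 ⊆ -00101 [E]
  m10 ⊆ -01--0,00-0-0
  m12 ⊆ -01--0 [E]
  m14 ⊆ -01--0,-0111-
  m15 ⊆ -0111- [E]
  m19 ⊆ --0011,010-11
  m23 ⊆ 010-11 [E]
  m24 ⊆ --1000 [E]
  m32 ⊆ -0-000,10--00,10-00-,100-0-
  m33 ⊆ 1--0-1,10-00-,100-0-
  m35 ⊆ --0011,1--0-1
  m36 ⊆ 1-0100,10--00,100-0-
  m37 ⊆ -00101,100-0-
  m40 ⊆ --1000,-0-000,-01--0,1-10--,10--00,10-00-
  m41 ⊆ 1--0-1,1-10--,10-00-
  m43 ⊆ 1--0-1,1-1-11,1-10--,101-1-
  m44 ⊆ -01--0,10--00
  m46 ⊆ -01--0,-0111-,101-1-
  m47 ⊆ -0111-,1-1-11,101-1-
  m49 ⊆ 1--0-1 [E]
  m51 ⊆ --0011,1--0-1
  m52 ⊆ -10100,1-0100,1101-0
  m56 ⊆ --1000,1-10--
  m57 ⊆ 1--0-1,1-10--
  m58 ⊆ 1-10-- [E]
  m59 ⊆ 1--0-1,1-1-11,1-10--
  m63 ⊆ 1-1-11 [E]
E = {--1000, -00101, -01--0, -0111-, 010-11, 1--0-1, 1-1-11, 1-10--}

YES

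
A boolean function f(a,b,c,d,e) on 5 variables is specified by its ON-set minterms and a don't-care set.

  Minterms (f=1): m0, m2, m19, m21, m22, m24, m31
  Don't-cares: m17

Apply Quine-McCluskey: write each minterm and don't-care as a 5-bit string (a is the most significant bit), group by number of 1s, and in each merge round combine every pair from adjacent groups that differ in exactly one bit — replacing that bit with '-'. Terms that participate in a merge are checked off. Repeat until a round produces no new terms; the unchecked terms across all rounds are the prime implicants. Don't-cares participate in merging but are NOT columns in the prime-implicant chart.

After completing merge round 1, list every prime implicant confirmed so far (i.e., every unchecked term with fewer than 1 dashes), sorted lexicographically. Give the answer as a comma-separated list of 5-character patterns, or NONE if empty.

Round 0: 00000✓ 00010✓ 10001✓ 10011✓ 10101✓ 10110 11000 11111
Round 1: 000-0 10-01 100-1
PIs = {000-0, 10-01, 100-1, 10110, 11000, 11111}

10110, 11000, 11111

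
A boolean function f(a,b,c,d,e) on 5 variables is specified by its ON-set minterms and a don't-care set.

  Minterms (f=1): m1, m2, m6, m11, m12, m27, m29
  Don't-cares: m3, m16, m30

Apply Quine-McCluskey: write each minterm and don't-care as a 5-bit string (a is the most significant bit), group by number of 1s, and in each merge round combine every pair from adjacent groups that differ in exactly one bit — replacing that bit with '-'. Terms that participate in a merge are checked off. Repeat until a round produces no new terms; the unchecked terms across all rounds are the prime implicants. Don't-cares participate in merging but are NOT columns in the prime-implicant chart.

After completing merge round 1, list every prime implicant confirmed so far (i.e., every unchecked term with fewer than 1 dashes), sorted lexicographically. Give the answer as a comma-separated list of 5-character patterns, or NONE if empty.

01100, 10000, 11101, 11110

Round 0: 00001✓ 00010✓ 00011✓ 00110✓ 01011✓ 01100 10000 11011✓ 11101 11110
Round 1: -1011 0-011 00-10 000-1 0001-
PIs = {-1011, 0-011, 00-10, 000-1, 0001-, 01100, 10000, 11101, 11110}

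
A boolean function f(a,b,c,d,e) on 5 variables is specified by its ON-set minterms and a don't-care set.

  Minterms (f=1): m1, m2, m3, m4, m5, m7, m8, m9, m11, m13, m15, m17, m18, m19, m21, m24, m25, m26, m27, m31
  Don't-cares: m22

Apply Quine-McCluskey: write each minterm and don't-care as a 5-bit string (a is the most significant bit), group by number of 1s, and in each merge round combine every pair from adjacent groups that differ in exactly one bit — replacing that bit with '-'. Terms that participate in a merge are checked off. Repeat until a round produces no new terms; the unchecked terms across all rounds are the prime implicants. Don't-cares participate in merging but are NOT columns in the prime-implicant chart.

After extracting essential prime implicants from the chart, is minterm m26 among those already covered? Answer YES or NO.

NO

Round 0: 00001✓ 00010✓ 00011✓ 00100✓ 00101✓ 00111✓ 01000✓ 01001✓ 01011✓ 01101✓ 01111✓ 10001✓ 10010✓ 10011✓ 10101✓ 10110✓ 11000✓ 11001✓ 11010✓ 11011✓ 11111✓
Round 1: -0001✓ -0010✓ -0011✓ -0101✓ -1000✓ -1001✓ -1011✓ -1111✓ 0-001✓ 0-011✓ 0-101✓ 0-111✓ 00-01✓ 00-11✓ 000-1✓ 0001-✓ 001-1✓ 0010- 01-01✓ 01-11✓ 010-1✓ 0100-✓ 011-1✓ 1-001✓ 1-010✓ 1-011✓ 10-01✓ 10-10 100-1✓ 1001-✓ 11-11✓ 110-0✓ 110-1✓ 1100-✓ 1101-✓
Round 2: --001✓ --011✓ -0-01 -00-1✓ -001- -1-11 -10-1✓ -100- 0--01✓ 0--11✓ 0-0-1✓ 0-1-1✓ 00--1✓ 01--1✓ 1-0-1✓ 1-01- 110--
Round 3: --0-1 0---1
PIs = {--0-1, -0-01, -001-, -1-11, -100-, 0---1, 0010-, 1-01-, 10-10, 110--}
Coverage chart:
  m1: --0-1,-0-01,0---1
  m2: -001- ←essential
  m3: --0-1,-001-,0---1
  m4: 0010- ←essential
  m5: -0-01,0---1,0010-
  m7: 0---1 ←essential
  m8: -100- ←essential
  m9: --0-1,-100-,0---1
  m11: --0-1,-1-11,0---1
  m13: 0---1 ←essential
  m15: -1-11,0---1
  m17: --0-1,-0-01
  m18: -001-,1-01-,10-10
  m19: --0-1,-001-,1-01-
  m21: -0-01 ←essential
  m24: -100-,110--
  m25: --0-1,-100-,110--
  m26: 1-01-,110--
  m27: --0-1,-1-11,1-01-,110--
  m31: -1-11 ←essential
Essential: -0-01, -001-, -1-11, -100-, 0---1, 0010-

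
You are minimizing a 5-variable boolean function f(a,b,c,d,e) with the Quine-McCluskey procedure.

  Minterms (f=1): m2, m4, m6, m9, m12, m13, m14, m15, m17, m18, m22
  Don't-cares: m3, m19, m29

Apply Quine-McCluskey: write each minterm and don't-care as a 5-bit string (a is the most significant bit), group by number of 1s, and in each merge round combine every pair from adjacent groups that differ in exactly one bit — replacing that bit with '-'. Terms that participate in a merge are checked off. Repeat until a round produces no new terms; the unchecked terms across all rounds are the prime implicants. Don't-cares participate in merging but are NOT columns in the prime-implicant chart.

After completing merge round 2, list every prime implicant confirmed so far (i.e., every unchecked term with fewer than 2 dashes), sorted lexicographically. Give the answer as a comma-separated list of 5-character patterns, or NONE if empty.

Round 0: 00010✓ 00011✓ 00100✓ 00110✓ 01001✓ 01100✓ 01101✓ 01110✓ 01111✓ 10001✓ 10010✓ 10011✓ 10110✓ 11101✓
Round 1: -0010✓ -0011✓ -0110✓ -1101 0-100✓ 0-110✓ 00-10✓ 0001-✓ 001-0✓ 01-01 011-0✓ 011-1✓ 0110-✓ 0111-✓ 10-10✓ 100-1 1001-✓
Round 2: -0-10 -001- 0-1-0 011--
PIs = {-0-10, -001-, -1101, 0-1-0, 01-01, 011--, 100-1}

-1101, 01-01, 100-1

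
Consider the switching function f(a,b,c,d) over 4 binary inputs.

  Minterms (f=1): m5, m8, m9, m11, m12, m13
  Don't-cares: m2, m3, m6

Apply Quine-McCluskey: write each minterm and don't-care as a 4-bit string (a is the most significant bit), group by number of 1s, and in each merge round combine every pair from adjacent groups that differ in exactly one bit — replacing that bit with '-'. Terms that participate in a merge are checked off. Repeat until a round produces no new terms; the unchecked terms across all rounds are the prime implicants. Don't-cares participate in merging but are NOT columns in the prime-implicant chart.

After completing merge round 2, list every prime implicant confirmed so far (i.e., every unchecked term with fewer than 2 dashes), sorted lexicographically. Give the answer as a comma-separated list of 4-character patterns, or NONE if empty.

-011, -101, 0-10, 001-, 10-1

Round 0: 0010✓ 0011✓ 0101✓ 0110✓ 1000✓ 1001✓ 1011✓ 1100✓ 1101✓
Round 1: -011 -101 0-10 001- 1-00✓ 1-01✓ 10-1 100-✓ 110-✓
Round 2: 1-0-
PIs = {-011, -101, 0-10, 001-, 1-0-, 10-1}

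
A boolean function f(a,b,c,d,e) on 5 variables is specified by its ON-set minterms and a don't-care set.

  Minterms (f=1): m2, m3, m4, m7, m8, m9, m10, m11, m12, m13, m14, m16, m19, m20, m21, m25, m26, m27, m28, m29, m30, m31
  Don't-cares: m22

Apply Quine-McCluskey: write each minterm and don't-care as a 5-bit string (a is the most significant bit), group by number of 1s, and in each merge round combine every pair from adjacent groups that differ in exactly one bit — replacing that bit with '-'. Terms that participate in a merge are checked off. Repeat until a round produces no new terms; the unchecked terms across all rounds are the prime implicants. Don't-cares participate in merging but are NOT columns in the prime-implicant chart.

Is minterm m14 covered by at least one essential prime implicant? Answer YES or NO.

NO

Round 0: 00010✓ 00011✓ 00100✓ 00111✓ 01000✓ 01001✓ 01010✓ 01011✓ 01100✓ 01101✓ 01110✓ 10000✓ 10011✓ 10100✓ 10101✓ 10110✓ 11001✓ 11010✓ 11011✓ 11100✓ 11101✓ 11110✓ 11111✓
Round 1: -0011✓ -0100✓ -1001✓ -1010✓ -1011✓ -1100✓ -1101✓ -1110✓ 0-010✓ 0-011✓ 0-100✓ 00-11 0001-✓ 01-00✓ 01-01✓ 01-10✓ 010-0✓ 010-1✓ 0100-✓ 0101-✓ 011-0✓ 0110-✓ 1-011✓ 1-100✓ 1-101✓ 1-110✓ 10-00 101-0✓ 1010-✓ 11-01✓ 11-10✓ 11-11✓ 110-1✓ 1101-✓ 111-0✓ 111-1✓ 1110-✓ 1111-✓
Round 2: --011 --100 -1-01 -1-10 -10-1 -101- -11-0 -110- 0-01- 01--0 01-0- 010-- 1-1-0 1-10- 11--1 11-1- 111--
PIs = {--011, --100, -1-01, -1-10, -10-1, -101-, -11-0, -110-, 0-01-, 00-11, 01--0, 01-0-, 010--, 1-1-0, 1-10-, 10-00, 11--1, 11-1-, 111--}
Coverage chart:
  m2: 0-01- ←essential
  m3: --011,0-01-,00-11
  m4: --100 ←essential
  m7: 00-11 ←essential
  m8: 01--0,01-0-,010--
  m9: -1-01,-10-1,01-0-,010--
  m10: -1-10,-101-,0-01-,01--0,010--
  m11: --011,-10-1,-101-,0-01-,010--
  m12: --100,-11-0,-110-,01--0,01-0-
  m13: -1-01,-110-,01-0-
  m14: -1-10,-11-0,01--0
  m16: 10-00 ←essential
  m19: --011 ←essential
  m20: --100,1-1-0,1-10-,10-00
  m21: 1-10- ←essential
  m25: -1-01,-10-1,11--1
  m26: -1-10,-101-,11-1-
  m27: --011,-10-1,-101-,11--1,11-1-
  m28: --100,-11-0,-110-,1-1-0,1-10-,111--
  m29: -1-01,-110-,1-10-,11--1,111--
  m30: -1-10,-11-0,1-1-0,11-1-,111--
  m31: 11--1,11-1-,111--
Essential: --011, --100, 0-01-, 00-11, 1-10-, 10-00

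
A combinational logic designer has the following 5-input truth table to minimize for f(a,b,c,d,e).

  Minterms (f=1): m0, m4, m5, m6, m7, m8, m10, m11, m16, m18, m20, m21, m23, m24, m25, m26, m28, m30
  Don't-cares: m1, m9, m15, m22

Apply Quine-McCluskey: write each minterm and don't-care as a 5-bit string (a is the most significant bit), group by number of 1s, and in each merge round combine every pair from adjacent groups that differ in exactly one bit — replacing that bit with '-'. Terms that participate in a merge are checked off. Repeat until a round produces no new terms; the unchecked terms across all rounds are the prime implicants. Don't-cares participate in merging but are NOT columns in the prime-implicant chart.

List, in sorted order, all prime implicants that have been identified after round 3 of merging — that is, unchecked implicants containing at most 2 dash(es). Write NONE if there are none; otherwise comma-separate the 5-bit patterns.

--000, -0-00, -10-0, -100-, 0-00-, 0-111, 00-0-, 01-11, 010--

Round 0: 00000✓ 00001✓ 00100✓ 00101✓ 00110✓ 00111✓ 01000✓ 01001✓ 01010✓ 01011✓ 01111✓ 10000✓ 10010✓ 10100✓ 10101✓ 10110✓ 10111✓ 11000✓ 11001✓ 11010✓ 11100✓ 11110✓
Round 1: -0000✓ -0100✓ -0101✓ -0110✓ -0111✓ -1000✓ -1001✓ -1010✓ 0-000✓ 0-001✓ 0-111 00-00✓ 00-01✓ 0000-✓ 001-0✓ 001-1✓ 0010-✓ 0011-✓ 01-11 010-0✓ 010-1✓ 0100-✓ 0101-✓ 1-000✓ 1-010✓ 1-100✓ 1-110✓ 10-00✓ 10-10✓ 100-0✓ 101-0✓ 101-1✓ 1010-✓ 1011-✓ 11-00✓ 11-10✓ 110-0✓ 1100-✓ 111-0✓
Round 2: --000 -0-00 -01-0✓ -01-1✓ -010-✓ -011-✓ -10-0 -100- 0-00- 00-0- 001--✓ 010-- 1--00✓ 1--10✓ 1-0-0✓ 1-1-0✓ 10--0✓ 101--✓ 11--0✓
Round 3: -01-- 1---0
PIs = {--000, -0-00, -01--, -10-0, -100-, 0-00-, 0-111, 00-0-, 01-11, 010--, 1---0}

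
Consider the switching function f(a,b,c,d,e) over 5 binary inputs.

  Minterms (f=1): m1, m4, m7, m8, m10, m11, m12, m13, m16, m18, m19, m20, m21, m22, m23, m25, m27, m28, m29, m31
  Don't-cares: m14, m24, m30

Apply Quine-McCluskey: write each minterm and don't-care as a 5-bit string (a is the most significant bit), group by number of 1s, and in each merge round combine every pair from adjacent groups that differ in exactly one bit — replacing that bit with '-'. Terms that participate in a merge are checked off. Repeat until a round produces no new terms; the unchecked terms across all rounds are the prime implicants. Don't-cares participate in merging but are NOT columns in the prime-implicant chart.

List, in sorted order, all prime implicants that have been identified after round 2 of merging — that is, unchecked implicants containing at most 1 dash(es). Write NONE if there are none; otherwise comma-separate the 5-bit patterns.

[col 0] 00001, 00100*, 00111*, 01000*, 01010*, 01011*, 01100*, 01101*, 01110*, 10000*, 10010*, 10011*, 10100*, 10101*, 10110*, 10111*, 11000*, 11001*, 11011*, 11100*, 11101*, 11110*, 11111*
[col 1] -0100*, -0111, -1000*, -1011, -1100*, -1101*, -1110*, 0-100*, 01-00*, 01-10*, 010-0*, 0101-, 011-0*, 0110-*, 1-000*, 1-011*, 1-100*, 1-101*, 1-110*, 1-111*, 10-00*, 10-10*, 10-11*, 100-0*, 1001-*, 101-0*, 101-1*, 1010-*, 1011-*, 11-00*, 11-01*, 11-11*, 110-1*, 1100-*, 111-0*, 111-1*, 1110-*, 1111-*
[col 2] --100, -1-00, -11-0, -110-, 01--0, 1--00, 1--11, 1-1-0*, 1-1-1*, 1-10-*, 1-11-*, 10--0, 10-1-, 101--*, 11--1, 11-0-, 111--*
[col 3] 1-1--
Prime implicants: --100, -0111, -1-00, -1011, -11-0, -110-, 00001, 01--0, 0101-, 1--00, 1--11, 1-1--, 10--0, 10-1-, 11--1, 11-0-

-0111, -1011, 00001, 0101-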